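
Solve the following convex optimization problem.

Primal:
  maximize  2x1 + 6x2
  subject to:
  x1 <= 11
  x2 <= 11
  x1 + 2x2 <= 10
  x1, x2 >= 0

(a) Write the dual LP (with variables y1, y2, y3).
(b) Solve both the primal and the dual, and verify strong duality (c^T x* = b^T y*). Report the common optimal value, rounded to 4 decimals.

The standard primal-dual pair for 'max c^T x s.t. A x <= b, x >= 0' is:
  Dual:  min b^T y  s.t.  A^T y >= c,  y >= 0.

So the dual LP is:
  minimize  11y1 + 11y2 + 10y3
  subject to:
    y1 + y3 >= 2
    y2 + 2y3 >= 6
    y1, y2, y3 >= 0

Solving the primal: x* = (0, 5).
  primal value c^T x* = 30.
Solving the dual: y* = (0, 0, 3).
  dual value b^T y* = 30.
Strong duality: c^T x* = b^T y*. Confirmed.

30


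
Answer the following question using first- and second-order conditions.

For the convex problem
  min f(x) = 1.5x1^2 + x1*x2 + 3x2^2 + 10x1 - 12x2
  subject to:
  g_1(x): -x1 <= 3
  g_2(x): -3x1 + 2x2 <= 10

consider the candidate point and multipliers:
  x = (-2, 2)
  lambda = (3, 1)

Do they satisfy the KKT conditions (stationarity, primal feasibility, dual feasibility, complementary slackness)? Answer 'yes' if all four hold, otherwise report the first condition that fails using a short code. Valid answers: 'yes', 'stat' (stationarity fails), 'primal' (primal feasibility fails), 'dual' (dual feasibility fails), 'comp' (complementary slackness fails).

Gradient of f: grad f(x) = Q x + c = (6, -2)
Constraint values g_i(x) = a_i^T x - b_i:
  g_1((-2, 2)) = -1
  g_2((-2, 2)) = 0
Stationarity residual: grad f(x) + sum_i lambda_i a_i = (0, 0)
  -> stationarity OK
Primal feasibility (all g_i <= 0): OK
Dual feasibility (all lambda_i >= 0): OK
Complementary slackness (lambda_i * g_i(x) = 0 for all i): FAILS

Verdict: the first failing condition is complementary_slackness -> comp.

comp


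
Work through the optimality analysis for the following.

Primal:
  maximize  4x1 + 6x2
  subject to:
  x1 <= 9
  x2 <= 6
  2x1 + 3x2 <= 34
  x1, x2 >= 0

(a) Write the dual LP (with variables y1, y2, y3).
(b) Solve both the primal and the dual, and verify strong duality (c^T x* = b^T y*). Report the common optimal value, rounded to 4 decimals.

The standard primal-dual pair for 'max c^T x s.t. A x <= b, x >= 0' is:
  Dual:  min b^T y  s.t.  A^T y >= c,  y >= 0.

So the dual LP is:
  minimize  9y1 + 6y2 + 34y3
  subject to:
    y1 + 2y3 >= 4
    y2 + 3y3 >= 6
    y1, y2, y3 >= 0

Solving the primal: x* = (8, 6).
  primal value c^T x* = 68.
Solving the dual: y* = (0, 0, 2).
  dual value b^T y* = 68.
Strong duality: c^T x* = b^T y*. Confirmed.

68


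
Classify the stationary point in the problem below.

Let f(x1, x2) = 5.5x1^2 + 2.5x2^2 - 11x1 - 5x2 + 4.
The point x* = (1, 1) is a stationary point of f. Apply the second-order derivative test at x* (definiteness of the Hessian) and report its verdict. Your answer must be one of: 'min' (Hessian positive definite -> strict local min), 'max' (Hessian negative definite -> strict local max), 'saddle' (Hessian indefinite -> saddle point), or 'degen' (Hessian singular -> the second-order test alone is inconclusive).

Compute the Hessian H = grad^2 f:
  H = [[11, 0], [0, 5]]
Verify stationarity: grad f(x*) = H x* + g = (0, 0).
Eigenvalues of H: 5, 11.
Both eigenvalues > 0, so H is positive definite -> x* is a strict local min.

min


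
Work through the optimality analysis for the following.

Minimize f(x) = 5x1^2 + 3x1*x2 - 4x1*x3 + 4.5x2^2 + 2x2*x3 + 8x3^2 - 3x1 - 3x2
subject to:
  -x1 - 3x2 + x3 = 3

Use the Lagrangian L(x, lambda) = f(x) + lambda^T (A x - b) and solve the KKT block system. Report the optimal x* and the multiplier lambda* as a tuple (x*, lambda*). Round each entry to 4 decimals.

Form the Lagrangian:
  L(x, lambda) = (1/2) x^T Q x + c^T x + lambda^T (A x - b)
Stationarity (grad_x L = 0): Q x + c + A^T lambda = 0.
Primal feasibility: A x = b.

This gives the KKT block system:
  [ Q   A^T ] [ x     ]   [-c ]
  [ A    0  ] [ lambda ] = [ b ]

Solving the linear system:
  x*      = (0.4515, -1.0031, 0.4422)
  lambda* = (-3.263)
  f(x*)   = 5.7219

x* = (0.4515, -1.0031, 0.4422), lambda* = (-3.263)


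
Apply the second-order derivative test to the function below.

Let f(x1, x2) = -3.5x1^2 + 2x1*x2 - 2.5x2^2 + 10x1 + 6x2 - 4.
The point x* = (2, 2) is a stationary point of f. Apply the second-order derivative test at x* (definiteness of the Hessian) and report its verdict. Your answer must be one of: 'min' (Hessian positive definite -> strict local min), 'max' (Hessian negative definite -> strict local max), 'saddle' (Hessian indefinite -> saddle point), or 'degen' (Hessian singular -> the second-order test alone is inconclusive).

Compute the Hessian H = grad^2 f:
  H = [[-7, 2], [2, -5]]
Verify stationarity: grad f(x*) = H x* + g = (0, 0).
Eigenvalues of H: -8.2361, -3.7639.
Both eigenvalues < 0, so H is negative definite -> x* is a strict local max.

max


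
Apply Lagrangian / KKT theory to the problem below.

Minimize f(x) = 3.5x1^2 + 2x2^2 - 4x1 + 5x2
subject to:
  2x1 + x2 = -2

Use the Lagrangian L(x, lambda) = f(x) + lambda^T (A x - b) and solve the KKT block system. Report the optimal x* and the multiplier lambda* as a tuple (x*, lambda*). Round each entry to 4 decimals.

Form the Lagrangian:
  L(x, lambda) = (1/2) x^T Q x + c^T x + lambda^T (A x - b)
Stationarity (grad_x L = 0): Q x + c + A^T lambda = 0.
Primal feasibility: A x = b.

This gives the KKT block system:
  [ Q   A^T ] [ x     ]   [-c ]
  [ A    0  ] [ lambda ] = [ b ]

Solving the linear system:
  x*      = (-0.087, -1.8261)
  lambda* = (2.3043)
  f(x*)   = -2.087

x* = (-0.087, -1.8261), lambda* = (2.3043)


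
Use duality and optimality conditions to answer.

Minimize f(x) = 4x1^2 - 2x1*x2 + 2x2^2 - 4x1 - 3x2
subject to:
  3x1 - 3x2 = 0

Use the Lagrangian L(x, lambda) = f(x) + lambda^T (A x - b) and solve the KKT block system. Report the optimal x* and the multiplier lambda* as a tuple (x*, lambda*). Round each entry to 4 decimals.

Form the Lagrangian:
  L(x, lambda) = (1/2) x^T Q x + c^T x + lambda^T (A x - b)
Stationarity (grad_x L = 0): Q x + c + A^T lambda = 0.
Primal feasibility: A x = b.

This gives the KKT block system:
  [ Q   A^T ] [ x     ]   [-c ]
  [ A    0  ] [ lambda ] = [ b ]

Solving the linear system:
  x*      = (0.875, 0.875)
  lambda* = (-0.4167)
  f(x*)   = -3.0625

x* = (0.875, 0.875), lambda* = (-0.4167)


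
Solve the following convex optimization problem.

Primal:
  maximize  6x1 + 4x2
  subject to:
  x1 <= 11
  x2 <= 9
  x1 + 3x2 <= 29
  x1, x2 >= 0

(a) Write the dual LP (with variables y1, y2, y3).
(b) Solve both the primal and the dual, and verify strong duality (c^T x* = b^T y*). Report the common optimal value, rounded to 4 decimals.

The standard primal-dual pair for 'max c^T x s.t. A x <= b, x >= 0' is:
  Dual:  min b^T y  s.t.  A^T y >= c,  y >= 0.

So the dual LP is:
  minimize  11y1 + 9y2 + 29y3
  subject to:
    y1 + y3 >= 6
    y2 + 3y3 >= 4
    y1, y2, y3 >= 0

Solving the primal: x* = (11, 6).
  primal value c^T x* = 90.
Solving the dual: y* = (4.6667, 0, 1.3333).
  dual value b^T y* = 90.
Strong duality: c^T x* = b^T y*. Confirmed.

90


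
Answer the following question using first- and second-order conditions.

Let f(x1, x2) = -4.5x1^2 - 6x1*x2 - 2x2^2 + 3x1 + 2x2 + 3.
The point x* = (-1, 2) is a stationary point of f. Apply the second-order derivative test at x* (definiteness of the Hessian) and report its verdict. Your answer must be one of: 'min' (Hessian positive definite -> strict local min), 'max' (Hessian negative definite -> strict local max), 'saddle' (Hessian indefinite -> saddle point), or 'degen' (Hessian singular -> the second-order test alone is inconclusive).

Compute the Hessian H = grad^2 f:
  H = [[-9, -6], [-6, -4]]
Verify stationarity: grad f(x*) = H x* + g = (0, 0).
Eigenvalues of H: -13, 0.
H has a zero eigenvalue (singular; negative semidefinite but not definite), so H is neither positive definite, negative definite, nor indefinite. The second-order test alone is inconclusive -> degen.
(Indeed, f is constant along the null direction of H through x*, so x* is not a strict local extremum.)

degen


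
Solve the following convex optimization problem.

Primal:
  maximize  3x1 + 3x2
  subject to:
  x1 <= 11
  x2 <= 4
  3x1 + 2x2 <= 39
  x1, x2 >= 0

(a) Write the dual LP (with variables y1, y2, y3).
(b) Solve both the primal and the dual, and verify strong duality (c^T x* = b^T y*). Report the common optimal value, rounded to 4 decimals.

The standard primal-dual pair for 'max c^T x s.t. A x <= b, x >= 0' is:
  Dual:  min b^T y  s.t.  A^T y >= c,  y >= 0.

So the dual LP is:
  minimize  11y1 + 4y2 + 39y3
  subject to:
    y1 + 3y3 >= 3
    y2 + 2y3 >= 3
    y1, y2, y3 >= 0

Solving the primal: x* = (10.3333, 4).
  primal value c^T x* = 43.
Solving the dual: y* = (0, 1, 1).
  dual value b^T y* = 43.
Strong duality: c^T x* = b^T y*. Confirmed.

43


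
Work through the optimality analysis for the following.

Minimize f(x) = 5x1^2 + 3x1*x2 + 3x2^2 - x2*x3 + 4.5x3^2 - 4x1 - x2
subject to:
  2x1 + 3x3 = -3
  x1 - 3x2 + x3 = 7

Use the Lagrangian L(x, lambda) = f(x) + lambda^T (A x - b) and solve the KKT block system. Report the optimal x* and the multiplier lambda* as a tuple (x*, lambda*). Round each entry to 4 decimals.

Form the Lagrangian:
  L(x, lambda) = (1/2) x^T Q x + c^T x + lambda^T (A x - b)
Stationarity (grad_x L = 0): Q x + c + A^T lambda = 0.
Primal feasibility: A x = b.

This gives the KKT block system:
  [ Q   A^T ] [ x     ]   [-c ]
  [ A    0  ] [ lambda ] = [ b ]

Solving the linear system:
  x*      = (0.6418, -2.5954, -1.4279)
  lambda* = (4.8872, -4.4063)
  f(x*)   = 22.767

x* = (0.6418, -2.5954, -1.4279), lambda* = (4.8872, -4.4063)


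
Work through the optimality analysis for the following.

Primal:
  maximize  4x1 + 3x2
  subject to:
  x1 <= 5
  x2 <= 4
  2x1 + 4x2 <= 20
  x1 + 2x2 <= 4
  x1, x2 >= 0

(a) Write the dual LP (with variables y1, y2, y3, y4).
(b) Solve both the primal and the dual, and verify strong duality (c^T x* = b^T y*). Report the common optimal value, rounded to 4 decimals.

The standard primal-dual pair for 'max c^T x s.t. A x <= b, x >= 0' is:
  Dual:  min b^T y  s.t.  A^T y >= c,  y >= 0.

So the dual LP is:
  minimize  5y1 + 4y2 + 20y3 + 4y4
  subject to:
    y1 + 2y3 + y4 >= 4
    y2 + 4y3 + 2y4 >= 3
    y1, y2, y3, y4 >= 0

Solving the primal: x* = (4, 0).
  primal value c^T x* = 16.
Solving the dual: y* = (0, 0, 0, 4).
  dual value b^T y* = 16.
Strong duality: c^T x* = b^T y*. Confirmed.

16


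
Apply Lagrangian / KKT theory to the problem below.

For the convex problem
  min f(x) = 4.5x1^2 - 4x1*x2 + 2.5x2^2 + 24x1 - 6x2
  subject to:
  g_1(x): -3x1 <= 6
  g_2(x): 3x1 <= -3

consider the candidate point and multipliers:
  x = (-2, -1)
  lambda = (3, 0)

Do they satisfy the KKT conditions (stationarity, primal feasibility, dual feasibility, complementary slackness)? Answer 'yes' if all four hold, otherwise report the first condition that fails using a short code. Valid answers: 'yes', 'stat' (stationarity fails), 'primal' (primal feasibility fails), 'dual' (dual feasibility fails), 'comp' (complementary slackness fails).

Gradient of f: grad f(x) = Q x + c = (10, -3)
Constraint values g_i(x) = a_i^T x - b_i:
  g_1((-2, -1)) = 0
  g_2((-2, -1)) = -3
Stationarity residual: grad f(x) + sum_i lambda_i a_i = (1, -3)
  -> stationarity FAILS
Primal feasibility (all g_i <= 0): OK
Dual feasibility (all lambda_i >= 0): OK
Complementary slackness (lambda_i * g_i(x) = 0 for all i): OK

Verdict: the first failing condition is stationarity -> stat.

stat


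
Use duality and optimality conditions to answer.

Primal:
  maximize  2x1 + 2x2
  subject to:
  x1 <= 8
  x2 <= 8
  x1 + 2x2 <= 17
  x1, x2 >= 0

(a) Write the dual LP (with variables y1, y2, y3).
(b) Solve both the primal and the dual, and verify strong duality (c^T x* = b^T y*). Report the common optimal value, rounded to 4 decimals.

The standard primal-dual pair for 'max c^T x s.t. A x <= b, x >= 0' is:
  Dual:  min b^T y  s.t.  A^T y >= c,  y >= 0.

So the dual LP is:
  minimize  8y1 + 8y2 + 17y3
  subject to:
    y1 + y3 >= 2
    y2 + 2y3 >= 2
    y1, y2, y3 >= 0

Solving the primal: x* = (8, 4.5).
  primal value c^T x* = 25.
Solving the dual: y* = (1, 0, 1).
  dual value b^T y* = 25.
Strong duality: c^T x* = b^T y*. Confirmed.

25


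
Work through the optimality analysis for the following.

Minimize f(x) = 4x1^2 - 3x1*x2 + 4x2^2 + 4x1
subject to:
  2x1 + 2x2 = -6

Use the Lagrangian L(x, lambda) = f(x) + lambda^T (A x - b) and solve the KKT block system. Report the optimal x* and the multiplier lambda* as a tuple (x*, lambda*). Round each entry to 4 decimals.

Form the Lagrangian:
  L(x, lambda) = (1/2) x^T Q x + c^T x + lambda^T (A x - b)
Stationarity (grad_x L = 0): Q x + c + A^T lambda = 0.
Primal feasibility: A x = b.

This gives the KKT block system:
  [ Q   A^T ] [ x     ]   [-c ]
  [ A    0  ] [ lambda ] = [ b ]

Solving the linear system:
  x*      = (-1.6818, -1.3182)
  lambda* = (2.75)
  f(x*)   = 4.8864

x* = (-1.6818, -1.3182), lambda* = (2.75)


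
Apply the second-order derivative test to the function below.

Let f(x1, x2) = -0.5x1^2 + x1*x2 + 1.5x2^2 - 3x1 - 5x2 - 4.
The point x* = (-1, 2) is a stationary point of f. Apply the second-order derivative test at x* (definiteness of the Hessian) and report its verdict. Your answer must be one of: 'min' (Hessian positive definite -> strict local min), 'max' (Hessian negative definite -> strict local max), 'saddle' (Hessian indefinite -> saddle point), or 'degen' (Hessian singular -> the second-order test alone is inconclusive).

Compute the Hessian H = grad^2 f:
  H = [[-1, 1], [1, 3]]
Verify stationarity: grad f(x*) = H x* + g = (0, 0).
Eigenvalues of H: -1.2361, 3.2361.
Eigenvalues have mixed signs, so H is indefinite -> x* is a saddle point.

saddle


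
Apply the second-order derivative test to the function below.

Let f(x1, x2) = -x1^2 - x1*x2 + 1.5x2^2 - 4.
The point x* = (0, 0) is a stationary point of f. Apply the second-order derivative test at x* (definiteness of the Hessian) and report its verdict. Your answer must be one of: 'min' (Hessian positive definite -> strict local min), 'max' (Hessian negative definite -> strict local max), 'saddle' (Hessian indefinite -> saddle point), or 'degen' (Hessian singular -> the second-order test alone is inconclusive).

Compute the Hessian H = grad^2 f:
  H = [[-2, -1], [-1, 3]]
Verify stationarity: grad f(x*) = H x* + g = (0, 0).
Eigenvalues of H: -2.1926, 3.1926.
Eigenvalues have mixed signs, so H is indefinite -> x* is a saddle point.

saddle


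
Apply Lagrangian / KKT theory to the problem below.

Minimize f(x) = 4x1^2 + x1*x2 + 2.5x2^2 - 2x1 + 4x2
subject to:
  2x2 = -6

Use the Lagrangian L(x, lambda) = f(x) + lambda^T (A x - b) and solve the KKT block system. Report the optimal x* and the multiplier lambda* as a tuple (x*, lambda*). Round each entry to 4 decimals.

Form the Lagrangian:
  L(x, lambda) = (1/2) x^T Q x + c^T x + lambda^T (A x - b)
Stationarity (grad_x L = 0): Q x + c + A^T lambda = 0.
Primal feasibility: A x = b.

This gives the KKT block system:
  [ Q   A^T ] [ x     ]   [-c ]
  [ A    0  ] [ lambda ] = [ b ]

Solving the linear system:
  x*      = (0.625, -3)
  lambda* = (5.1875)
  f(x*)   = 8.9375

x* = (0.625, -3), lambda* = (5.1875)


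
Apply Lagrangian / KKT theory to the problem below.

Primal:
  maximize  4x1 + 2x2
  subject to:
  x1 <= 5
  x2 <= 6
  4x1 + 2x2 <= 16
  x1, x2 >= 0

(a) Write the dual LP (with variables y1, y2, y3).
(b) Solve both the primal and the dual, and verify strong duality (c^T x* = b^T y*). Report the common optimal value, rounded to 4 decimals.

The standard primal-dual pair for 'max c^T x s.t. A x <= b, x >= 0' is:
  Dual:  min b^T y  s.t.  A^T y >= c,  y >= 0.

So the dual LP is:
  minimize  5y1 + 6y2 + 16y3
  subject to:
    y1 + 4y3 >= 4
    y2 + 2y3 >= 2
    y1, y2, y3 >= 0

Solving the primal: x* = (4, 0).
  primal value c^T x* = 16.
Solving the dual: y* = (0, 0, 1).
  dual value b^T y* = 16.
Strong duality: c^T x* = b^T y*. Confirmed.

16


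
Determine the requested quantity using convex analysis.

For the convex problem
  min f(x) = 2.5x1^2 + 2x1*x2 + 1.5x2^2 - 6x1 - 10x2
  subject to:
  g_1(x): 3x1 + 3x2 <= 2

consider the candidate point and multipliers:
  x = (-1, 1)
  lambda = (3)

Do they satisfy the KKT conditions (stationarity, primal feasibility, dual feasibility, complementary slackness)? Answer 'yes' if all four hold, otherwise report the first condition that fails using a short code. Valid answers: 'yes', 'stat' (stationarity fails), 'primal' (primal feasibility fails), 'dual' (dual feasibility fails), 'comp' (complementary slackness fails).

Gradient of f: grad f(x) = Q x + c = (-9, -9)
Constraint values g_i(x) = a_i^T x - b_i:
  g_1((-1, 1)) = -2
Stationarity residual: grad f(x) + sum_i lambda_i a_i = (0, 0)
  -> stationarity OK
Primal feasibility (all g_i <= 0): OK
Dual feasibility (all lambda_i >= 0): OK
Complementary slackness (lambda_i * g_i(x) = 0 for all i): FAILS

Verdict: the first failing condition is complementary_slackness -> comp.

comp


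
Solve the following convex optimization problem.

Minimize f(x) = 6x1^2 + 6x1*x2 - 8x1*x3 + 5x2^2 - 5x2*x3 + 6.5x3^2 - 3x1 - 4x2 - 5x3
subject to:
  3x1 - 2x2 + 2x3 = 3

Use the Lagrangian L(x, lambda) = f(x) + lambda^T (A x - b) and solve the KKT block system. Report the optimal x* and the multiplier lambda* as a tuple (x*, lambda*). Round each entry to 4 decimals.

Form the Lagrangian:
  L(x, lambda) = (1/2) x^T Q x + c^T x + lambda^T (A x - b)
Stationarity (grad_x L = 0): Q x + c + A^T lambda = 0.
Primal feasibility: A x = b.

This gives the KKT block system:
  [ Q   A^T ] [ x     ]   [-c ]
  [ A    0  ] [ lambda ] = [ b ]

Solving the linear system:
  x*      = (0.6681, 0.4887, 0.9866)
  lambda* = (-0.0188)
  f(x*)   = -4.4178

x* = (0.6681, 0.4887, 0.9866), lambda* = (-0.0188)


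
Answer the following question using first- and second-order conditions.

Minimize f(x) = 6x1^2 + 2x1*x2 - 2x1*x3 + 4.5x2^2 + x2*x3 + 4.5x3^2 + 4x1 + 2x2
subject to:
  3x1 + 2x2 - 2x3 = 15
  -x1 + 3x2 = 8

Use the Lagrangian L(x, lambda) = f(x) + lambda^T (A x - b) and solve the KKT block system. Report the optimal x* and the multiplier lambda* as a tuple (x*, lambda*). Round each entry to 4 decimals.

Form the Lagrangian:
  L(x, lambda) = (1/2) x^T Q x + c^T x + lambda^T (A x - b)
Stationarity (grad_x L = 0): Q x + c + A^T lambda = 0.
Primal feasibility: A x = b.

This gives the KKT block system:
  [ Q   A^T ] [ x     ]   [-c ]
  [ A    0  ] [ lambda ] = [ b ]

Solving the linear system:
  x*      = (1.2686, 3.0895, -2.5076)
  lambda* = (-11.0079, -2.6065)
  f(x*)   = 98.6123

x* = (1.2686, 3.0895, -2.5076), lambda* = (-11.0079, -2.6065)


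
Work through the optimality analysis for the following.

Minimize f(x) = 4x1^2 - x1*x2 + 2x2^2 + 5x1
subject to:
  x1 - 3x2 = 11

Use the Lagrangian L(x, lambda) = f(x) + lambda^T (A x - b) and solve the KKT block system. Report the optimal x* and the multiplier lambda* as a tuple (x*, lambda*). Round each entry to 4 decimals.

Form the Lagrangian:
  L(x, lambda) = (1/2) x^T Q x + c^T x + lambda^T (A x - b)
Stationarity (grad_x L = 0): Q x + c + A^T lambda = 0.
Primal feasibility: A x = b.

This gives the KKT block system:
  [ Q   A^T ] [ x     ]   [-c ]
  [ A    0  ] [ lambda ] = [ b ]

Solving the linear system:
  x*      = (-0.4857, -3.8286)
  lambda* = (-4.9429)
  f(x*)   = 25.9714

x* = (-0.4857, -3.8286), lambda* = (-4.9429)


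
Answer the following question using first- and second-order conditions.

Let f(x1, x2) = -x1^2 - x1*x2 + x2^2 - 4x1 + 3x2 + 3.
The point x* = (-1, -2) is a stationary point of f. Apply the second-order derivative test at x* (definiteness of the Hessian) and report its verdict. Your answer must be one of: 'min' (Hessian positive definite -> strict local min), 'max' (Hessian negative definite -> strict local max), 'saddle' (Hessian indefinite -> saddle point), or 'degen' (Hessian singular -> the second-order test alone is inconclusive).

Compute the Hessian H = grad^2 f:
  H = [[-2, -1], [-1, 2]]
Verify stationarity: grad f(x*) = H x* + g = (0, 0).
Eigenvalues of H: -2.2361, 2.2361.
Eigenvalues have mixed signs, so H is indefinite -> x* is a saddle point.

saddle


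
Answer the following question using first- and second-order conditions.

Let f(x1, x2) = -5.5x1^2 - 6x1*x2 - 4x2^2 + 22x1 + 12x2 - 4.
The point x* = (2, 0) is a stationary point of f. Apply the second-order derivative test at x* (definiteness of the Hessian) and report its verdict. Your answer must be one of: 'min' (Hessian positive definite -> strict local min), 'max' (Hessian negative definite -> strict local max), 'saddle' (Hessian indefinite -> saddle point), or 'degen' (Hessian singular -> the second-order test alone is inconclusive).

Compute the Hessian H = grad^2 f:
  H = [[-11, -6], [-6, -8]]
Verify stationarity: grad f(x*) = H x* + g = (0, 0).
Eigenvalues of H: -15.6847, -3.3153.
Both eigenvalues < 0, so H is negative definite -> x* is a strict local max.

max


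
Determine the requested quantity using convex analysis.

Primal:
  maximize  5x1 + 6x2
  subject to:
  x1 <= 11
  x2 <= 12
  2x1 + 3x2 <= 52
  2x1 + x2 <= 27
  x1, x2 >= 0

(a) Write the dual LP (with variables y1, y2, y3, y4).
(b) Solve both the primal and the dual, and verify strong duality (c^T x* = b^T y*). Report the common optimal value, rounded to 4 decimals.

The standard primal-dual pair for 'max c^T x s.t. A x <= b, x >= 0' is:
  Dual:  min b^T y  s.t.  A^T y >= c,  y >= 0.

So the dual LP is:
  minimize  11y1 + 12y2 + 52y3 + 27y4
  subject to:
    y1 + 2y3 + 2y4 >= 5
    y2 + 3y3 + y4 >= 6
    y1, y2, y3, y4 >= 0

Solving the primal: x* = (7.5, 12).
  primal value c^T x* = 109.5.
Solving the dual: y* = (0, 3.5, 0, 2.5).
  dual value b^T y* = 109.5.
Strong duality: c^T x* = b^T y*. Confirmed.

109.5


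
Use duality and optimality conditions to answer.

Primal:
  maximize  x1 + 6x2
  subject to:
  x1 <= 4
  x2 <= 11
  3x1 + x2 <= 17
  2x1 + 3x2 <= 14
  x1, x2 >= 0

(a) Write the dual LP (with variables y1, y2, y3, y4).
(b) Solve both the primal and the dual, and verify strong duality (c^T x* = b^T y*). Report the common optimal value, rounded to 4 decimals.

The standard primal-dual pair for 'max c^T x s.t. A x <= b, x >= 0' is:
  Dual:  min b^T y  s.t.  A^T y >= c,  y >= 0.

So the dual LP is:
  minimize  4y1 + 11y2 + 17y3 + 14y4
  subject to:
    y1 + 3y3 + 2y4 >= 1
    y2 + y3 + 3y4 >= 6
    y1, y2, y3, y4 >= 0

Solving the primal: x* = (0, 4.6667).
  primal value c^T x* = 28.
Solving the dual: y* = (0, 0, 0, 2).
  dual value b^T y* = 28.
Strong duality: c^T x* = b^T y*. Confirmed.

28


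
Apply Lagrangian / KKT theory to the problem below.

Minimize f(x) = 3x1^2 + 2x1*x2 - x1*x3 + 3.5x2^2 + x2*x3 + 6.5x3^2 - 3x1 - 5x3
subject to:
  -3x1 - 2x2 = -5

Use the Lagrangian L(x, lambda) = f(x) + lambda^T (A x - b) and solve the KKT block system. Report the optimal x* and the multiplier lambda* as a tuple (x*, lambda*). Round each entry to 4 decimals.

Form the Lagrangian:
  L(x, lambda) = (1/2) x^T Q x + c^T x + lambda^T (A x - b)
Stationarity (grad_x L = 0): Q x + c + A^T lambda = 0.
Primal feasibility: A x = b.

This gives the KKT block system:
  [ Q   A^T ] [ x     ]   [-c ]
  [ A    0  ] [ lambda ] = [ b ]

Solving the linear system:
  x*      = (1.6196, 0.0705, 0.5038)
  lambda* = (2.1184)
  f(x*)   = 1.6071

x* = (1.6196, 0.0705, 0.5038), lambda* = (2.1184)


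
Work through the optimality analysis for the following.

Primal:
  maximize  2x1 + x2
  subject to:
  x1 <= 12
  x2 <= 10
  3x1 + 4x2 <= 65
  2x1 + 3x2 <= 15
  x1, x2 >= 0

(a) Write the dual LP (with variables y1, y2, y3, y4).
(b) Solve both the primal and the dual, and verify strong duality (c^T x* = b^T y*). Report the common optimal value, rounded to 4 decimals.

The standard primal-dual pair for 'max c^T x s.t. A x <= b, x >= 0' is:
  Dual:  min b^T y  s.t.  A^T y >= c,  y >= 0.

So the dual LP is:
  minimize  12y1 + 10y2 + 65y3 + 15y4
  subject to:
    y1 + 3y3 + 2y4 >= 2
    y2 + 4y3 + 3y4 >= 1
    y1, y2, y3, y4 >= 0

Solving the primal: x* = (7.5, 0).
  primal value c^T x* = 15.
Solving the dual: y* = (0, 0, 0, 1).
  dual value b^T y* = 15.
Strong duality: c^T x* = b^T y*. Confirmed.

15


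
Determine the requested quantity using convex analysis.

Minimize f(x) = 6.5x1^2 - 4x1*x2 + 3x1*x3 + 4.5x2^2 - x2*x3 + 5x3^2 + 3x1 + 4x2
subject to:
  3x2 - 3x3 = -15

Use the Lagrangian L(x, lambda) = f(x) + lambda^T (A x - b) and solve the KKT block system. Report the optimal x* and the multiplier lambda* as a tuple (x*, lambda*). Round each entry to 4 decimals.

Form the Lagrangian:
  L(x, lambda) = (1/2) x^T Q x + c^T x + lambda^T (A x - b)
Stationarity (grad_x L = 0): Q x + c + A^T lambda = 0.
Primal feasibility: A x = b.

This gives the KKT block system:
  [ Q   A^T ] [ x     ]   [-c ]
  [ A    0  ] [ lambda ] = [ b ]

Solving the linear system:
  x*      = (-1.6136, -2.9773, 2.0227)
  lambda* = (6.1212)
  f(x*)   = 37.5341

x* = (-1.6136, -2.9773, 2.0227), lambda* = (6.1212)


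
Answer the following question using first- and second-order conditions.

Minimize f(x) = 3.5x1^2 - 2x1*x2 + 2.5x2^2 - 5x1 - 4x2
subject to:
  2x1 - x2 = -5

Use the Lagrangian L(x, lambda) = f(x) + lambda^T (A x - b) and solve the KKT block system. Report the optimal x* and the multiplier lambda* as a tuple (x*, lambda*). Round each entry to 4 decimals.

Form the Lagrangian:
  L(x, lambda) = (1/2) x^T Q x + c^T x + lambda^T (A x - b)
Stationarity (grad_x L = 0): Q x + c + A^T lambda = 0.
Primal feasibility: A x = b.

This gives the KKT block system:
  [ Q   A^T ] [ x     ]   [-c ]
  [ A    0  ] [ lambda ] = [ b ]

Solving the linear system:
  x*      = (-1.4211, 2.1579)
  lambda* = (9.6316)
  f(x*)   = 23.3158

x* = (-1.4211, 2.1579), lambda* = (9.6316)


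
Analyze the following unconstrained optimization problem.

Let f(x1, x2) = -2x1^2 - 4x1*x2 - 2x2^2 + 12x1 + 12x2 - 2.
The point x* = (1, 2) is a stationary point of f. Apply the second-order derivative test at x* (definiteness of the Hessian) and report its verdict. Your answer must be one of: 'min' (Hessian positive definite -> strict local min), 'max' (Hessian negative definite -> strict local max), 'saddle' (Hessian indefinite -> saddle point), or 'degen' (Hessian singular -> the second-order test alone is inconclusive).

Compute the Hessian H = grad^2 f:
  H = [[-4, -4], [-4, -4]]
Verify stationarity: grad f(x*) = H x* + g = (0, 0).
Eigenvalues of H: -8, 0.
H has a zero eigenvalue (singular; negative semidefinite but not definite), so H is neither positive definite, negative definite, nor indefinite. The second-order test alone is inconclusive -> degen.
(Indeed, f is constant along the null direction of H through x*, so x* is not a strict local extremum.)

degen


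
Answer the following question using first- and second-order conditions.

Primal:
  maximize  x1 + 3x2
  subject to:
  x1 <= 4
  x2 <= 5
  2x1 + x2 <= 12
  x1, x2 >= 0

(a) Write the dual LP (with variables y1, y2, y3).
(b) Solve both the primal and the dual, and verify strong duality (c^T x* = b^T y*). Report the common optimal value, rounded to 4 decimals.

The standard primal-dual pair for 'max c^T x s.t. A x <= b, x >= 0' is:
  Dual:  min b^T y  s.t.  A^T y >= c,  y >= 0.

So the dual LP is:
  minimize  4y1 + 5y2 + 12y3
  subject to:
    y1 + 2y3 >= 1
    y2 + y3 >= 3
    y1, y2, y3 >= 0

Solving the primal: x* = (3.5, 5).
  primal value c^T x* = 18.5.
Solving the dual: y* = (0, 2.5, 0.5).
  dual value b^T y* = 18.5.
Strong duality: c^T x* = b^T y*. Confirmed.

18.5


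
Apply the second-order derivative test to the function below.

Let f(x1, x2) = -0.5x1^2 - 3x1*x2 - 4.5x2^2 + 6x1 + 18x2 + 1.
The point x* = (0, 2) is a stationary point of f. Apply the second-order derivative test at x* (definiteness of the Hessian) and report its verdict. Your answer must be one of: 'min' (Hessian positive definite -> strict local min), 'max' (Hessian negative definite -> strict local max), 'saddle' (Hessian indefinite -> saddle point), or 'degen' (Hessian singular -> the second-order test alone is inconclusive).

Compute the Hessian H = grad^2 f:
  H = [[-1, -3], [-3, -9]]
Verify stationarity: grad f(x*) = H x* + g = (0, 0).
Eigenvalues of H: -10, 0.
H has a zero eigenvalue (singular; negative semidefinite but not definite), so H is neither positive definite, negative definite, nor indefinite. The second-order test alone is inconclusive -> degen.
(Indeed, f is constant along the null direction of H through x*, so x* is not a strict local extremum.)

degen


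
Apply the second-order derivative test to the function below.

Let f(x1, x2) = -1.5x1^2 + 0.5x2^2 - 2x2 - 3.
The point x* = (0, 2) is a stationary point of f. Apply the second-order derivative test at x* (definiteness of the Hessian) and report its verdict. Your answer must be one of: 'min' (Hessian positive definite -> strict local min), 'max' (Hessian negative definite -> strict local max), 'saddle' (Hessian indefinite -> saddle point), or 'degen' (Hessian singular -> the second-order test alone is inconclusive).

Compute the Hessian H = grad^2 f:
  H = [[-3, 0], [0, 1]]
Verify stationarity: grad f(x*) = H x* + g = (0, 0).
Eigenvalues of H: -3, 1.
Eigenvalues have mixed signs, so H is indefinite -> x* is a saddle point.

saddle


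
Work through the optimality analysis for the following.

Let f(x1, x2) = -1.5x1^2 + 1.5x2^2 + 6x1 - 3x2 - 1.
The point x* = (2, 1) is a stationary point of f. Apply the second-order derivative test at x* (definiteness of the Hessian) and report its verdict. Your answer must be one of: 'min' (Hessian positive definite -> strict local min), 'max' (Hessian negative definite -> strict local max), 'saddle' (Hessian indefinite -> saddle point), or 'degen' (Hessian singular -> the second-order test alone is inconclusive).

Compute the Hessian H = grad^2 f:
  H = [[-3, 0], [0, 3]]
Verify stationarity: grad f(x*) = H x* + g = (0, 0).
Eigenvalues of H: -3, 3.
Eigenvalues have mixed signs, so H is indefinite -> x* is a saddle point.

saddle


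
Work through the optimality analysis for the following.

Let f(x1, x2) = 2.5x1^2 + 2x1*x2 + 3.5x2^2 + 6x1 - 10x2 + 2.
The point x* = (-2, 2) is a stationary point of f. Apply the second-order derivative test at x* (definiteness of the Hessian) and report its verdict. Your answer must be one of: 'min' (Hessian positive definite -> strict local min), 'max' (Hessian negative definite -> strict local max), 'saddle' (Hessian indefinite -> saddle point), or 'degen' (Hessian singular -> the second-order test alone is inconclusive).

Compute the Hessian H = grad^2 f:
  H = [[5, 2], [2, 7]]
Verify stationarity: grad f(x*) = H x* + g = (0, 0).
Eigenvalues of H: 3.7639, 8.2361.
Both eigenvalues > 0, so H is positive definite -> x* is a strict local min.

min


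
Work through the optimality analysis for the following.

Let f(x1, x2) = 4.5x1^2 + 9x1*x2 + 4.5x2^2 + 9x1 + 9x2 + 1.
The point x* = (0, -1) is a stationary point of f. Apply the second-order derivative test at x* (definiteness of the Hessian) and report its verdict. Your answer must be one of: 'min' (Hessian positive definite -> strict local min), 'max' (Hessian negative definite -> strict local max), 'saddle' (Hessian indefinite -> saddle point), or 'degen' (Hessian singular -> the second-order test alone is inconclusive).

Compute the Hessian H = grad^2 f:
  H = [[9, 9], [9, 9]]
Verify stationarity: grad f(x*) = H x* + g = (0, 0).
Eigenvalues of H: 0, 18.
H has a zero eigenvalue (singular; positive semidefinite but not definite), so H is neither positive definite, negative definite, nor indefinite. The second-order test alone is inconclusive -> degen.
(Indeed, f is constant along the null direction of H through x*, so x* is not a strict local extremum.)

degen


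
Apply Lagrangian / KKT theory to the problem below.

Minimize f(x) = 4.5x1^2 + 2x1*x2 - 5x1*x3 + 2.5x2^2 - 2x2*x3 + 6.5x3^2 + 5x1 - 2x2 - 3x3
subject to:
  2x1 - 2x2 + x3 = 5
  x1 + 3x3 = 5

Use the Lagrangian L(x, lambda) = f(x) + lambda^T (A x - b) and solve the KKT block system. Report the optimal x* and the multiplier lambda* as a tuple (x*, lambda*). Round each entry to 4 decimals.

Form the Lagrangian:
  L(x, lambda) = (1/2) x^T Q x + c^T x + lambda^T (A x - b)
Stationarity (grad_x L = 0): Q x + c + A^T lambda = 0.
Primal feasibility: A x = b.

This gives the KKT block system:
  [ Q   A^T ] [ x     ]   [-c ]
  [ A    0  ] [ lambda ] = [ b ]

Solving the linear system:
  x*      = (1.1703, -0.6914, 1.2766)
  lambda* = (-2.8348, -2.0973)
  f(x*)   = 14.0327

x* = (1.1703, -0.6914, 1.2766), lambda* = (-2.8348, -2.0973)


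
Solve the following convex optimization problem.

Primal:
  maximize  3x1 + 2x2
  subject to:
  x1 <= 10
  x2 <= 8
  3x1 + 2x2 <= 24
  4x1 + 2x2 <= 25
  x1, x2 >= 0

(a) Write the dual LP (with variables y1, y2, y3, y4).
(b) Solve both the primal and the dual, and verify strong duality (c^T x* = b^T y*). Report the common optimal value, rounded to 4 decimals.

The standard primal-dual pair for 'max c^T x s.t. A x <= b, x >= 0' is:
  Dual:  min b^T y  s.t.  A^T y >= c,  y >= 0.

So the dual LP is:
  minimize  10y1 + 8y2 + 24y3 + 25y4
  subject to:
    y1 + 3y3 + 4y4 >= 3
    y2 + 2y3 + 2y4 >= 2
    y1, y2, y3, y4 >= 0

Solving the primal: x* = (2.25, 8).
  primal value c^T x* = 22.75.
Solving the dual: y* = (0, 0.5, 0, 0.75).
  dual value b^T y* = 22.75.
Strong duality: c^T x* = b^T y*. Confirmed.

22.75


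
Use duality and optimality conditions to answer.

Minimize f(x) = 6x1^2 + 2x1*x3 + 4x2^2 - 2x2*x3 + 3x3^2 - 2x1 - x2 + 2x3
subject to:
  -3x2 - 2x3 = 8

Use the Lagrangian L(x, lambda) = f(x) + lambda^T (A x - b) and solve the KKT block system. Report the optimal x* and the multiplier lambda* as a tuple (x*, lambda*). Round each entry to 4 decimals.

Form the Lagrangian:
  L(x, lambda) = (1/2) x^T Q x + c^T x + lambda^T (A x - b)
Stationarity (grad_x L = 0): Q x + c + A^T lambda = 0.
Primal feasibility: A x = b.

This gives the KKT block system:
  [ Q   A^T ] [ x     ]   [-c ]
  [ A    0  ] [ lambda ] = [ b ]

Solving the linear system:
  x*      = (0.4829, -1.4019, -1.8972)
  lambda* = (-2.8069)
  f(x*)   = 9.5483

x* = (0.4829, -1.4019, -1.8972), lambda* = (-2.8069)


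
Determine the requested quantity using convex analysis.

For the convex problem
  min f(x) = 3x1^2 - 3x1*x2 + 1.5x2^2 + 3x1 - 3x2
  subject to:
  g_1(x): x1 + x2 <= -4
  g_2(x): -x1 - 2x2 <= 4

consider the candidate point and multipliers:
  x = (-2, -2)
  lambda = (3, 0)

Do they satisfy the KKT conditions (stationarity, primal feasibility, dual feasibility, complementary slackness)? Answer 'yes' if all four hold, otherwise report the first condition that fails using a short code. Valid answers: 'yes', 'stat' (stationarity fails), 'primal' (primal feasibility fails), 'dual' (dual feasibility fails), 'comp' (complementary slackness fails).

Gradient of f: grad f(x) = Q x + c = (-3, -3)
Constraint values g_i(x) = a_i^T x - b_i:
  g_1((-2, -2)) = 0
  g_2((-2, -2)) = 2
Stationarity residual: grad f(x) + sum_i lambda_i a_i = (0, 0)
  -> stationarity OK
Primal feasibility (all g_i <= 0): FAILS
Dual feasibility (all lambda_i >= 0): OK
Complementary slackness (lambda_i * g_i(x) = 0 for all i): OK

Verdict: the first failing condition is primal_feasibility -> primal.

primal


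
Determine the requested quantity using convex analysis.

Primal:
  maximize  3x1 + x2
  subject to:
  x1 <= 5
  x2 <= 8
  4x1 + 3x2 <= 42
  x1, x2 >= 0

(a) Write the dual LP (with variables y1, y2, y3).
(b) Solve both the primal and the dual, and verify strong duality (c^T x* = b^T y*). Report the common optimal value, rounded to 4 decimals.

The standard primal-dual pair for 'max c^T x s.t. A x <= b, x >= 0' is:
  Dual:  min b^T y  s.t.  A^T y >= c,  y >= 0.

So the dual LP is:
  minimize  5y1 + 8y2 + 42y3
  subject to:
    y1 + 4y3 >= 3
    y2 + 3y3 >= 1
    y1, y2, y3 >= 0

Solving the primal: x* = (5, 7.3333).
  primal value c^T x* = 22.3333.
Solving the dual: y* = (1.6667, 0, 0.3333).
  dual value b^T y* = 22.3333.
Strong duality: c^T x* = b^T y*. Confirmed.

22.3333


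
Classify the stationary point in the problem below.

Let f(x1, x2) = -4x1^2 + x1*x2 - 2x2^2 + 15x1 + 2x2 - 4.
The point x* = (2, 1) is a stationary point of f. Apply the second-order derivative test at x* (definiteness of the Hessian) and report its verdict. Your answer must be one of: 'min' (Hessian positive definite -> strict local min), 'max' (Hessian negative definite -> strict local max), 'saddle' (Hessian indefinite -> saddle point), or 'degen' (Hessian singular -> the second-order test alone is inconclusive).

Compute the Hessian H = grad^2 f:
  H = [[-8, 1], [1, -4]]
Verify stationarity: grad f(x*) = H x* + g = (0, 0).
Eigenvalues of H: -8.2361, -3.7639.
Both eigenvalues < 0, so H is negative definite -> x* is a strict local max.

max


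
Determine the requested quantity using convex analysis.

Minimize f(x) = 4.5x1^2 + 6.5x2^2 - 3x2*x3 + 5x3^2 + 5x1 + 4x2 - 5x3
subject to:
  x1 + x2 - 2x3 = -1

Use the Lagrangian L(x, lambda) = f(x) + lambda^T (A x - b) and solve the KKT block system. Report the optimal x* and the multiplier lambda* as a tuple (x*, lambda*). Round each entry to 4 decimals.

Form the Lagrangian:
  L(x, lambda) = (1/2) x^T Q x + c^T x + lambda^T (A x - b)
Stationarity (grad_x L = 0): Q x + c + A^T lambda = 0.
Primal feasibility: A x = b.

This gives the KKT block system:
  [ Q   A^T ] [ x     ]   [-c ]
  [ A    0  ] [ lambda ] = [ b ]

Solving the linear system:
  x*      = (-0.4203, -0.1664, 0.2067)
  lambda* = (-1.2172)
  f(x*)   = -2.5088

x* = (-0.4203, -0.1664, 0.2067), lambda* = (-1.2172)


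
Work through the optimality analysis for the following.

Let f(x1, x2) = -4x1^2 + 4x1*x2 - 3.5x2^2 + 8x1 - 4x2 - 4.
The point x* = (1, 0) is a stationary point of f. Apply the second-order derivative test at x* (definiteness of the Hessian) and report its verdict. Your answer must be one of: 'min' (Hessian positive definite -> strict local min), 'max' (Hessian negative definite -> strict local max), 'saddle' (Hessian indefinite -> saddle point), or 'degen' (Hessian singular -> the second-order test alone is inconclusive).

Compute the Hessian H = grad^2 f:
  H = [[-8, 4], [4, -7]]
Verify stationarity: grad f(x*) = H x* + g = (0, 0).
Eigenvalues of H: -11.5311, -3.4689.
Both eigenvalues < 0, so H is negative definite -> x* is a strict local max.

max


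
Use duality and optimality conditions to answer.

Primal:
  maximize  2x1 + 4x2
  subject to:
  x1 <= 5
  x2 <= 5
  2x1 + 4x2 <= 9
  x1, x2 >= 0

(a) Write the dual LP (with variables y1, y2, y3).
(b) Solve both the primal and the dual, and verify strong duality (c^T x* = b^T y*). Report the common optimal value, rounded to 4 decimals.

The standard primal-dual pair for 'max c^T x s.t. A x <= b, x >= 0' is:
  Dual:  min b^T y  s.t.  A^T y >= c,  y >= 0.

So the dual LP is:
  minimize  5y1 + 5y2 + 9y3
  subject to:
    y1 + 2y3 >= 2
    y2 + 4y3 >= 4
    y1, y2, y3 >= 0

Solving the primal: x* = (4.5, 0).
  primal value c^T x* = 9.
Solving the dual: y* = (0, 0, 1).
  dual value b^T y* = 9.
Strong duality: c^T x* = b^T y*. Confirmed.

9


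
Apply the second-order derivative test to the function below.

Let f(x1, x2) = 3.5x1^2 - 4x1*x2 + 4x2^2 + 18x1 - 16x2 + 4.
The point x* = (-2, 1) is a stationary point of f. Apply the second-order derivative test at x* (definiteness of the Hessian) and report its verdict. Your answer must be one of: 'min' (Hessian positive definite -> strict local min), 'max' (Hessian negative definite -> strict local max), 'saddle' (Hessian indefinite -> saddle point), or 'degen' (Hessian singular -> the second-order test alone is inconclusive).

Compute the Hessian H = grad^2 f:
  H = [[7, -4], [-4, 8]]
Verify stationarity: grad f(x*) = H x* + g = (0, 0).
Eigenvalues of H: 3.4689, 11.5311.
Both eigenvalues > 0, so H is positive definite -> x* is a strict local min.

min


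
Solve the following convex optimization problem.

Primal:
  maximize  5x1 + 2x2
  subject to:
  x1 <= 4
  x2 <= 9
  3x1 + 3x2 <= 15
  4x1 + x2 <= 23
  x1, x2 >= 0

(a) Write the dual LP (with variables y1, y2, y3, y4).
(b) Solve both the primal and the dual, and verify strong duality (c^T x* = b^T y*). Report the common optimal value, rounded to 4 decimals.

The standard primal-dual pair for 'max c^T x s.t. A x <= b, x >= 0' is:
  Dual:  min b^T y  s.t.  A^T y >= c,  y >= 0.

So the dual LP is:
  minimize  4y1 + 9y2 + 15y3 + 23y4
  subject to:
    y1 + 3y3 + 4y4 >= 5
    y2 + 3y3 + y4 >= 2
    y1, y2, y3, y4 >= 0

Solving the primal: x* = (4, 1).
  primal value c^T x* = 22.
Solving the dual: y* = (3, 0, 0.6667, 0).
  dual value b^T y* = 22.
Strong duality: c^T x* = b^T y*. Confirmed.

22
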